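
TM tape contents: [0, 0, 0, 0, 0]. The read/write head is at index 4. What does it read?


Tape: [0, 0, 0, 0, 0]
Positions: 0 1 2 3 4
Values:    0 0 0 0 0
Head at position 4
tape[4] = 0

0


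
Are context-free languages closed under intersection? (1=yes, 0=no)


CFL closure properties:
  Closed under: union, concatenation, Kleene star
  NOT closed under: intersection, complement
Operation 'intersection' is in not-closed list -> No (not closed)

0


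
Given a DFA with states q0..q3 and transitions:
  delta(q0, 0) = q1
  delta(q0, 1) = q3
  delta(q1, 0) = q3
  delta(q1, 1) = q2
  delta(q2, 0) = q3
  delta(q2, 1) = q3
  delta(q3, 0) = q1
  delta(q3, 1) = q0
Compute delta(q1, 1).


Looking up transition function:
delta(q1, 1) in the table
Row: q1, Column: 1
Result: q2

q2


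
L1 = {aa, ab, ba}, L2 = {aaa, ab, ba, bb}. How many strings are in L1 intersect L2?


L1 = {aa, ab, ba}
L2 = {aaa, ab, ba, bb}
Checking each string in L1 against L2:
  'aa': in L2? No
  'ab': in L2? Yes
  'ba': in L2? Yes
Intersection = {ab, ba}
|L1 ∩ L2| = 2

2


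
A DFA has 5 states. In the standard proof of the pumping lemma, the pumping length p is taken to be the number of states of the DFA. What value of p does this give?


Pumping lemma for regular languages (standard proof):
Take p = |Q|, the number of DFA states.
Any string of length >= |Q| passes through |Q|+1 states while reading its first |Q| symbols,
so by pigeonhole some state repeats, giving the loop that can be pumped.
Here |Q| = 5
Therefore the proof uses p = 5

5


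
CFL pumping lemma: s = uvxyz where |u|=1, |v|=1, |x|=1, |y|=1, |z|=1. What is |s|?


|s| = |u| + |v| + |x| + |y| + |z|
= 1 + 1 + 1 + 1 + 1
= 2 + 1 + 2
= 3 + 2
= 5

5


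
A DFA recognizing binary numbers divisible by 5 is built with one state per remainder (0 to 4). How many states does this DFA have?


Divisibility by 5 is tracked via the remainder mod 5: 0, 1, ..., 4
The construction assigns one state to each remainder
Number of remainders = 5

5


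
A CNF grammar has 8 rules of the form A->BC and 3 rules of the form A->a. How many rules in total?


CNF allows two rule forms:
  A -> BC (binary): 8 rules
  A -> a (terminal): 3 rules
Total = 8 + 3 = 11

11


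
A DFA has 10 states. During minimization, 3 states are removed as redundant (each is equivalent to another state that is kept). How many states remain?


Original DFA: 10 states
Redundant states removed: 3
Minimized states = original - removed
= 10 - 3
= 7

7


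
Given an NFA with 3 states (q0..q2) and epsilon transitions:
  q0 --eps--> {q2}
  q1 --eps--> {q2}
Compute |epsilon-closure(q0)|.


Starting from q0
Initialize closure = {q0}
Follow epsilon from q0 -> add q2
Final closure: {q0, q2}
Size = 2

2


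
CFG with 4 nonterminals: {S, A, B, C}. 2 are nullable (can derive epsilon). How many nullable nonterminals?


Nonterminals: {S, A, B, C}
A nonterminal is nullable if it can derive epsilon
Counting nullable nonterminals: 2
Total nullable = 2

2


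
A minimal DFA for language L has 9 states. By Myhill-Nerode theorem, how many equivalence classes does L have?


Myhill-Nerode theorem:
Number of equivalence classes = number of states in minimal DFA
Minimal DFA states = 9
Therefore equivalence classes = 9

9


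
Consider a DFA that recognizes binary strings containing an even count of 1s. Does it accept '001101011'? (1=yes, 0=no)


DFA has 2 states: q_even (start, accept=yes) and q_odd
Processing string '001101011' character by character:
  Position 0: read '0', 1-count=0 -> q_even (no change)
  Position 1: read '0', 1-count=0 -> q_even (no change)
  Position 2: read '1', 1-count=1 -> q_odd
  Position 3: read '1', 1-count=2 -> q_even
  Position 4: read '0', 1-count=2 -> q_even (no change)
  Position 5: read '1', 1-count=3 -> q_odd
  Position 6: read '0', 1-count=3 -> q_odd (no change)
  Position 7: read '1', 1-count=4 -> q_even
  Position 8: read '1', 1-count=5 -> q_odd
Final state: q_odd, total 1s = 5 (odd); the DFA requires an even count -> reject

0


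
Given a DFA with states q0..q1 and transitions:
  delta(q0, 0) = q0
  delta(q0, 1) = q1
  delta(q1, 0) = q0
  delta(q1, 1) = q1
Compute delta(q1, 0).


Looking up transition function:
delta(q1, 0) in the table
Row: q1, Column: 0
Result: q0

q0


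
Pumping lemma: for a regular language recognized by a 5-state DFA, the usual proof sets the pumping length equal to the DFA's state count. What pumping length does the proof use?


Pumping lemma for regular languages (standard proof):
Take p = |Q|, the number of DFA states.
Any string of length >= |Q| passes through |Q|+1 states while reading its first |Q| symbols,
so by pigeonhole some state repeats, giving the loop that can be pumped.
Here |Q| = 5
Therefore the proof uses p = 5

5


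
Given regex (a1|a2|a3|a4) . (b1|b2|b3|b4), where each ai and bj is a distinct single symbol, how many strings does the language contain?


First group: 4 alternatives
Second group: 4 alternatives
Concatenation: each choice from group 1 pairs with each from group 2
Total = 4 x 4 = 16

16


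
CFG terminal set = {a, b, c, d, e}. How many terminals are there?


Terminal symbols: a, b, c, d, e
Counting each: a (#1), b (#2), c (#3), d (#4), e (#5)
Total = 5

5


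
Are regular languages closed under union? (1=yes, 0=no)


Regular languages are closed under:
- Union (DFA product construction)
- Intersection (DFA product construction)
- Complement (swap accept/reject states)
- Concatenation (NFA construction)
- Kleene star (NFA construction)
union is in this list
Therefore: closed

1


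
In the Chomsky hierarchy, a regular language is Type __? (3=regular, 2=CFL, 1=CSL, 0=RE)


Chomsky hierarchy levels:
  Type 3: Regular (DFA/NFA/regex)
  Type 2: Context-free (PDA)
  Type 1: Context-sensitive
  Type 0: Recursively enumerable (TM)
'regular' corresponds to Type 3

3


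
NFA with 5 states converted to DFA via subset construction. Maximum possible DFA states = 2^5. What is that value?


NFA has 5 states
Subset construction: each DFA state = subset of NFA states
Maximum subsets = 2^5
2^5 = 32

32


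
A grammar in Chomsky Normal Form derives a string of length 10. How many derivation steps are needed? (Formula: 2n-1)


Chomsky Normal Form derivation:
String length n = 10
Each step either:
  - Splits a nonterminal into two (n-1 such steps)
  - Converts a nonterminal to terminal (n such steps)
Total = (n-1) + n = 2n - 1
= 2(10) - 1
= 20 - 1
= 19

19


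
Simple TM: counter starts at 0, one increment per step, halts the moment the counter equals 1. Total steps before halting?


Counter starts at 0. Counting sequence:
  Step 1: counter = 1
Counter reached 1 -> halt
Total steps = 1

1


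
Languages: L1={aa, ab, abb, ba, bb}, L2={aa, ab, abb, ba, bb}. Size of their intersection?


L1 = {aa, ab, abb, ba, bb}
L2 = {aa, ab, abb, ba, bb}
Checking each string in L1 against L2:
  'aa': in L2? Yes
  'ab': in L2? Yes
  'abb': in L2? Yes
  'ba': in L2? Yes
  'bb': in L2? Yes
Intersection = {aa, ab, abb, ba, bb}
|L1 ∩ L2| = 5

5


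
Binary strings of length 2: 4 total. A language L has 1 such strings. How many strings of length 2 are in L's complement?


Alphabet: {0,1}
String length: 2
Total strings of length 2 = 2^2 = 4
Strings in L = 1
Complement = total - |L|
= 4 - 1
= 3

3


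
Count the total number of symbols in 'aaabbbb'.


String: 'aaabbbb'
Counting characters:
  'a' appears 3 time(s)
  'b' appears 4 time(s)
Total length = 3 + 4 = 7

7


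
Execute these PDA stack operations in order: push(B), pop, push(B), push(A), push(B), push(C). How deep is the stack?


Tracing stack operations:
  push(B) -> stack = [B], depth=1
  pop -> removed B, stack = [], depth=0
  push(B) -> stack = [B], depth=1
  push(A) -> stack = [B,A], depth=2
  push(B) -> stack = [B,A,B], depth=3
  push(C) -> stack = [B,A,B,C], depth=4
Final depth = 4

4


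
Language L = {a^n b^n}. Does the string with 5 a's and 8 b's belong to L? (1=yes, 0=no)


Language requires equal numbers of a's and b's
PDA pushes for each 'a', pops for each 'b'
Number of a's = 5
Number of b's = 8
5 != 8 -> Reject

0


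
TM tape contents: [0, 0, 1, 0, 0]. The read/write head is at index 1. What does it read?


Tape: [0, 0, 1, 0, 0]
Positions: 0 1 2 3 4
Values:    0 0 1 0 0
Head at position 1
tape[1] = 0

0


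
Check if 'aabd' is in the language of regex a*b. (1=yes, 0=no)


Pattern: a*b
String: 'aabd'
Pattern requires: zero or more 'a's followed by exactly one 'b'
Found 2 leading 'a's
Remaining: 'bd'
Remaining is not 'b' -> no match
Result: 0

0


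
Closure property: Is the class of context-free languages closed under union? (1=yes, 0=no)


CFL closure properties:
  Closed under: union, concatenation, Kleene star
  NOT closed under: intersection, complement
Operation 'union' is in closed list -> Yes (closed)

1


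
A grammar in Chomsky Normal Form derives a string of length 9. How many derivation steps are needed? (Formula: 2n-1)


Chomsky Normal Form derivation:
String length n = 9
Each step either:
  - Splits a nonterminal into two (n-1 such steps)
  - Converts a nonterminal to terminal (n such steps)
Total = (n-1) + n = 2n - 1
= 2(9) - 1
= 18 - 1
= 17

17


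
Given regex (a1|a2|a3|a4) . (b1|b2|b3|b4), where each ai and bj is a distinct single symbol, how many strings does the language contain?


First group: 4 alternatives
Second group: 4 alternatives
Concatenation: each choice from group 1 pairs with each from group 2
Total = 4 x 4 = 16

16


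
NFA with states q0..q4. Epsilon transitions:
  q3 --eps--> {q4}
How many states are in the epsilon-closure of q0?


Starting from q0
Initialize closure = {q0}
q0 has no outgoing epsilon transitions -> nothing to add
Final closure: {q0}
Size = 1

1


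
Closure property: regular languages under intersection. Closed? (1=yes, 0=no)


Regular languages are closed under:
- Union (DFA product construction)
- Intersection (DFA product construction)
- Complement (swap accept/reject states)
- Concatenation (NFA construction)
- Kleene star (NFA construction)
intersection is in this list
Therefore: closed

1


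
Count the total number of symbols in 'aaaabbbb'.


String: 'aaaabbbb'
Counting characters:
  'a' appears 4 time(s)
  'b' appears 4 time(s)
Total length = 4 + 4 = 8

8


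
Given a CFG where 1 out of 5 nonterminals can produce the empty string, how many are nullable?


Nonterminals: {S, A, B, C, D}
A nonterminal is nullable if it can derive epsilon
Counting nullable nonterminals: 1
Total nullable = 1

1


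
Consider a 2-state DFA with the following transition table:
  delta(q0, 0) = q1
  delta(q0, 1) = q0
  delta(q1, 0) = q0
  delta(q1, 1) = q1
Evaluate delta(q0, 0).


Looking up transition function:
delta(q0, 0) in the table
Row: q0, Column: 0
Result: q1

q1


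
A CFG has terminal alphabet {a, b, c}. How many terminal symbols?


Terminal symbols: a, b, c
Counting each: a (#1), b (#2), c (#3)
Total = 3

3


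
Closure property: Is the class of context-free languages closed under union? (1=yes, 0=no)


CFL closure properties:
  Closed under: union, concatenation, Kleene star
  NOT closed under: intersection, complement
Operation 'union' is in closed list -> Yes (closed)

1


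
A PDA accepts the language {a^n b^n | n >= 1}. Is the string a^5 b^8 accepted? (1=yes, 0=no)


Language requires equal numbers of a's and b's
PDA pushes for each 'a', pops for each 'b'
Number of a's = 5
Number of b's = 8
5 != 8 -> Reject

0


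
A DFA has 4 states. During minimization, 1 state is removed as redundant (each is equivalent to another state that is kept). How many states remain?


Original DFA: 4 states
Redundant states removed: 1
Minimized states = original - removed
= 4 - 1
= 3

3


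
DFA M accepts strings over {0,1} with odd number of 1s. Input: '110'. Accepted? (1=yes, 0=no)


DFA has 2 states: q_even (start, accept=no) and q_odd
Processing string '110' character by character:
  Position 0: read '1', 1-count=1 -> q_odd
  Position 1: read '1', 1-count=2 -> q_even
  Position 2: read '0', 1-count=2 -> q_even (no change)
Final state: q_even, total 1s = 2 (even); the DFA requires an odd count -> reject

0


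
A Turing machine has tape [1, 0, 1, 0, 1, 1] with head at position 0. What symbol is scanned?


Tape: [1, 0, 1, 0, 1, 1]
Positions: 0 1 2 3 4 5
Values:    1 0 1 0 1 1
Head at position 0
tape[0] = 1

1


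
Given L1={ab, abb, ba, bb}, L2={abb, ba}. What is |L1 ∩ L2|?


L1 = {ab, abb, ba, bb}
L2 = {abb, ba}
Checking each string in L1 against L2:
  'ab': in L2? No
  'abb': in L2? Yes
  'ba': in L2? Yes
  'bb': in L2? No
Intersection = {abb, ba}
|L1 ∩ L2| = 2

2


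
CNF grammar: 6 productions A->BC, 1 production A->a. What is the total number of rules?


CNF allows two rule forms:
  A -> BC (binary): 6 rules
  A -> a (terminal): 1 rule
Total = 6 + 1 = 7

7


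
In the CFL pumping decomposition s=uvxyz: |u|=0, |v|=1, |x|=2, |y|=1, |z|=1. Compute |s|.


|s| = |u| + |v| + |x| + |y| + |z|
= 0 + 1 + 2 + 1 + 1
= 1 + 2 + 2
= 3 + 2
= 5

5


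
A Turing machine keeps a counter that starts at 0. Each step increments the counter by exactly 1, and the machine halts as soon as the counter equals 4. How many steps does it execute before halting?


Counter starts at 0. Counting sequence:
  Step 1: counter = 1
  Step 2: counter = 2
  Step 3: counter = 3
  Step 4: counter = 4
Counter reached 4 -> halt
Total steps = 4

4


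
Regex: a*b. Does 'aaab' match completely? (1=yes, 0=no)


Pattern: a*b
String: 'aaab'
Pattern requires: zero or more 'a's followed by exactly one 'b'
Found 3 leading 'a's
Remaining: 'b'
Remaining is exactly 'b' -> match
Result: 1

1


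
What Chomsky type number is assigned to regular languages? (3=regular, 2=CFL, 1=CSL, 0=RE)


Chomsky hierarchy levels:
  Type 3: Regular (DFA/NFA/regex)
  Type 2: Context-free (PDA)
  Type 1: Context-sensitive
  Type 0: Recursively enumerable (TM)
'regular' corresponds to Type 3

3


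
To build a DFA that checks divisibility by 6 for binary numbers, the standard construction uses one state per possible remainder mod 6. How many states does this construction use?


Divisibility by 6 is tracked via the remainder mod 6: 0, 1, ..., 5
The construction assigns one state to each remainder
Number of remainders = 6

6


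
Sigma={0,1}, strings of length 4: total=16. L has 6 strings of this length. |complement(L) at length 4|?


Alphabet: {0,1}
String length: 4
Total strings of length 4 = 2^4 = 16
Strings in L = 6
Complement = total - |L|
= 16 - 6
= 10

10


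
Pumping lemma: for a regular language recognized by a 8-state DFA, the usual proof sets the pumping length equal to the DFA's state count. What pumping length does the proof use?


Pumping lemma for regular languages (standard proof):
Take p = |Q|, the number of DFA states.
Any string of length >= |Q| passes through |Q|+1 states while reading its first |Q| symbols,
so by pigeonhole some state repeats, giving the loop that can be pumped.
Here |Q| = 8
Therefore the proof uses p = 8

8


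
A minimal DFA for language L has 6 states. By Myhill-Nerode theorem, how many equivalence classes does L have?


Myhill-Nerode theorem:
Number of equivalence classes = number of states in minimal DFA
Minimal DFA states = 6
Therefore equivalence classes = 6

6


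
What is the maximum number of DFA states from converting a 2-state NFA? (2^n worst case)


NFA has 2 states
Subset construction: each DFA state = subset of NFA states
Maximum subsets = 2^2
2^2 = 4

4


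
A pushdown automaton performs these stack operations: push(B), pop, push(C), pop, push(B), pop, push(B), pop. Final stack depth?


Tracing stack operations:
  push(B) -> stack = [B], depth=1
  pop -> removed B, stack = [], depth=0
  push(C) -> stack = [C], depth=1
  pop -> removed C, stack = [], depth=0
  push(B) -> stack = [B], depth=1
  pop -> removed B, stack = [], depth=0
  push(B) -> stack = [B], depth=1
  pop -> removed B, stack = [], depth=0
Final depth = 0

0


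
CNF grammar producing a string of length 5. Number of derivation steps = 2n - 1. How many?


Chomsky Normal Form derivation:
String length n = 5
Each step either:
  - Splits a nonterminal into two (n-1 such steps)
  - Converts a nonterminal to terminal (n such steps)
Total = (n-1) + n = 2n - 1
= 2(5) - 1
= 10 - 1
= 9

9


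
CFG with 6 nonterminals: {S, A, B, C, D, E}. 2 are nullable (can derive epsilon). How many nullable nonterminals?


Nonterminals: {S, A, B, C, D, E}
A nonterminal is nullable if it can derive epsilon
Counting nullable nonterminals: 2
Total nullable = 2

2


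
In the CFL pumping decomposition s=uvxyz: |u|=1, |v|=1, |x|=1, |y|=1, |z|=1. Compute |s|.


|s| = |u| + |v| + |x| + |y| + |z|
= 1 + 1 + 1 + 1 + 1
= 2 + 1 + 2
= 3 + 2
= 5

5


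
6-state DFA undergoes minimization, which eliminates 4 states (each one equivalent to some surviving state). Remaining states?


Original DFA: 6 states
Redundant states removed: 4
Minimized states = original - removed
= 6 - 4
= 2

2


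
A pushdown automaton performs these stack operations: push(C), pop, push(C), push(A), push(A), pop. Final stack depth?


Tracing stack operations:
  push(C) -> stack = [C], depth=1
  pop -> removed C, stack = [], depth=0
  push(C) -> stack = [C], depth=1
  push(A) -> stack = [C,A], depth=2
  push(A) -> stack = [C,A,A], depth=3
  pop -> removed A, stack = [C,A], depth=2
Final depth = 2

2


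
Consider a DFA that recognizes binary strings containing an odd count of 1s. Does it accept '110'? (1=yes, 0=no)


DFA has 2 states: q_even (start, accept=no) and q_odd
Processing string '110' character by character:
  Position 0: read '1', 1-count=1 -> q_odd
  Position 1: read '1', 1-count=2 -> q_even
  Position 2: read '0', 1-count=2 -> q_even (no change)
Final state: q_even, total 1s = 2 (even); the DFA requires an odd count -> reject

0


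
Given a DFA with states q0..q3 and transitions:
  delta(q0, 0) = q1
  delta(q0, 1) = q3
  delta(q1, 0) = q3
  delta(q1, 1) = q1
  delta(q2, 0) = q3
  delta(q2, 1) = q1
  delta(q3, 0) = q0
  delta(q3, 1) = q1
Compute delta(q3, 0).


Looking up transition function:
delta(q3, 0) in the table
Row: q3, Column: 0
Result: q0

q0


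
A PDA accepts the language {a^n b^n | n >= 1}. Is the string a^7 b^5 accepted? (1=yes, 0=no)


Language requires equal numbers of a's and b's
PDA pushes for each 'a', pops for each 'b'
Number of a's = 7
Number of b's = 5
7 != 5 -> Reject

0


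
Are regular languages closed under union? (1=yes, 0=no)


Regular languages are closed under:
- Union (DFA product construction)
- Intersection (DFA product construction)
- Complement (swap accept/reject states)
- Concatenation (NFA construction)
- Kleene star (NFA construction)
union is in this list
Therefore: closed

1


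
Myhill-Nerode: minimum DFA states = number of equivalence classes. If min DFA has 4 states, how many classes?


Myhill-Nerode theorem:
Number of equivalence classes = number of states in minimal DFA
Minimal DFA states = 4
Therefore equivalence classes = 4

4


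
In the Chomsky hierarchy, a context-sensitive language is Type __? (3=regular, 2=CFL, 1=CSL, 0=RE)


Chomsky hierarchy levels:
  Type 3: Regular (DFA/NFA/regex)
  Type 2: Context-free (PDA)
  Type 1: Context-sensitive
  Type 0: Recursively enumerable (TM)
'context-sensitive' corresponds to Type 1

1


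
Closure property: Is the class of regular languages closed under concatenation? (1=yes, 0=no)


Regular languages are closed under all standard operations:
- Union: Yes (product construction)
- Intersection: Yes (product construction)
- Complement: Yes (swap accept/reject)
- Concatenation: Yes (NFA construction)
Operation: concatenation -> Closed

1


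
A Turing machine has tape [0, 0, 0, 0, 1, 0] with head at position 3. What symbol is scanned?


Tape: [0, 0, 0, 0, 1, 0]
Positions: 0 1 2 3 4 5
Values:    0 0 0 0 1 0
Head at position 3
tape[3] = 0

0


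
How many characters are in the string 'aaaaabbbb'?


String: 'aaaaabbbb'
Counting characters:
  'a' appears 5 time(s)
  'b' appears 4 time(s)
Total length = 5 + 4 = 9

9


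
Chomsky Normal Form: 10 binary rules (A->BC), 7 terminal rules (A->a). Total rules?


CNF allows two rule forms:
  A -> BC (binary): 10 rules
  A -> a (terminal): 7 rules
Total = 10 + 7 = 17

17


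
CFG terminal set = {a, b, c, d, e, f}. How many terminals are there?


Terminal symbols: a, b, c, d, e, f
Counting each: a (#1), b (#2), c (#3), d (#4), e (#5), f (#6)
Total = 6

6


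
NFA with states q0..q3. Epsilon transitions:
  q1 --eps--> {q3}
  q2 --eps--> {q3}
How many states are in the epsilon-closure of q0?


Starting from q0
Initialize closure = {q0}
q0 has no outgoing epsilon transitions -> nothing to add
Final closure: {q0}
Size = 1

1


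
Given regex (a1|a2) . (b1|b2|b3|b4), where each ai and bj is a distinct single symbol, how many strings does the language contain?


First group: 2 alternatives
Second group: 4 alternatives
Concatenation: each choice from group 1 pairs with each from group 2
Total = 2 x 4 = 8

8


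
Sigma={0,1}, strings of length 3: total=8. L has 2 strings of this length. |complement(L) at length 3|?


Alphabet: {0,1}
String length: 3
Total strings of length 3 = 2^3 = 8
Strings in L = 2
Complement = total - |L|
= 8 - 2
= 6

6


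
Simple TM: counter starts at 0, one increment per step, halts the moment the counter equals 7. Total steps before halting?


Counter starts at 0. Counting sequence:
  Step 1: counter = 1
  Step 2: counter = 2
  Step 3: counter = 3
  Step 4: counter = 4
  Step 5: counter = 5
  Step 6: counter = 6
  Step 7: counter = 7
Counter reached 7 -> halt
Total steps = 7

7


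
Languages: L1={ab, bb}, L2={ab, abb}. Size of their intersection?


L1 = {ab, bb}
L2 = {ab, abb}
Checking each string in L1 against L2:
  'ab': in L2? Yes
  'bb': in L2? No
Intersection = {ab}
|L1 ∩ L2| = 1

1


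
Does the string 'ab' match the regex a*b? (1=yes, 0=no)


Pattern: a*b
String: 'ab'
Pattern requires: zero or more 'a's followed by exactly one 'b'
Found 1 leading 'a's
Remaining: 'b'
Remaining is exactly 'b' -> match
Result: 1

1


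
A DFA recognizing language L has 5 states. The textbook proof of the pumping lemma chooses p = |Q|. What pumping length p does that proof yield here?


Pumping lemma for regular languages (standard proof):
Take p = |Q|, the number of DFA states.
Any string of length >= |Q| passes through |Q|+1 states while reading its first |Q| symbols,
so by pigeonhole some state repeats, giving the loop that can be pumped.
Here |Q| = 5
Therefore the proof uses p = 5

5


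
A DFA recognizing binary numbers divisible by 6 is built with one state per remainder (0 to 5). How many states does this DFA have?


Divisibility by 6 is tracked via the remainder mod 6: 0, 1, ..., 5
The construction assigns one state to each remainder
Number of remainders = 6

6


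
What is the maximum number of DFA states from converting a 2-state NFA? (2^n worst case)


NFA has 2 states
Subset construction: each DFA state = subset of NFA states
Maximum subsets = 2^2
2^2 = 4

4


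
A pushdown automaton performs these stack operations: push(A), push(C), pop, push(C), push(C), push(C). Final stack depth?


Tracing stack operations:
  push(A) -> stack = [A], depth=1
  push(C) -> stack = [A,C], depth=2
  pop -> removed C, stack = [A], depth=1
  push(C) -> stack = [A,C], depth=2
  push(C) -> stack = [A,C,C], depth=3
  push(C) -> stack = [A,C,C,C], depth=4
Final depth = 4

4


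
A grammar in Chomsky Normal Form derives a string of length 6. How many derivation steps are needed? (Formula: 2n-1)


Chomsky Normal Form derivation:
String length n = 6
Each step either:
  - Splits a nonterminal into two (n-1 such steps)
  - Converts a nonterminal to terminal (n such steps)
Total = (n-1) + n = 2n - 1
= 2(6) - 1
= 12 - 1
= 11

11


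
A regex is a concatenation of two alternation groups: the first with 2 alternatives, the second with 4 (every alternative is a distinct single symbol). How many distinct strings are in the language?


First group: 2 alternatives
Second group: 4 alternatives
Concatenation: each choice from group 1 pairs with each from group 2
Total = 2 x 4 = 8

8


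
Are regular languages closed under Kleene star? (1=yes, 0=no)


Regular languages are closed under:
- Union (DFA product construction)
- Intersection (DFA product construction)
- Complement (swap accept/reject states)
- Concatenation (NFA construction)
- Kleene star (NFA construction)
Kleene star is in this list
Therefore: closed

1


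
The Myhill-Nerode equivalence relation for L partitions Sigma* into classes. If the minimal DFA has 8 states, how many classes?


Myhill-Nerode theorem:
Number of equivalence classes = number of states in minimal DFA
Minimal DFA states = 8
Therefore equivalence classes = 8

8


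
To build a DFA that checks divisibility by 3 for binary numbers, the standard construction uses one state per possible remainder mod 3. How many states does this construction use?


Divisibility by 3 is tracked via the remainder mod 3: 0, 1, ..., 2
The construction assigns one state to each remainder
Number of remainders = 3

3


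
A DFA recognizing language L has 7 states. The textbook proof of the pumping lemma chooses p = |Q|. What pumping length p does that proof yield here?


Pumping lemma for regular languages (standard proof):
Take p = |Q|, the number of DFA states.
Any string of length >= |Q| passes through |Q|+1 states while reading its first |Q| symbols,
so by pigeonhole some state repeats, giving the loop that can be pumped.
Here |Q| = 7
Therefore the proof uses p = 7

7


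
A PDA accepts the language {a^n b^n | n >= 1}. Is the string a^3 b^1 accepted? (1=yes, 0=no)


Language requires equal numbers of a's and b's
PDA pushes for each 'a', pops for each 'b'
Number of a's = 3
Number of b's = 1
3 != 1 -> Reject

0


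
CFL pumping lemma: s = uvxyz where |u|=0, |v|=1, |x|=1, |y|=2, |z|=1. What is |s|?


|s| = |u| + |v| + |x| + |y| + |z|
= 0 + 1 + 1 + 2 + 1
= 1 + 1 + 3
= 2 + 3
= 5

5


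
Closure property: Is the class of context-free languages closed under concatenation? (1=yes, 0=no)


CFL closure properties:
  Closed under: union, concatenation, Kleene star
  NOT closed under: intersection, complement
Operation 'concatenation' is in closed list -> Yes (closed)

1


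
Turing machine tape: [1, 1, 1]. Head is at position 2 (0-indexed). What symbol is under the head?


Tape: [1, 1, 1]
Positions: 0 1 2
Values:    1 1 1
Head at position 2
tape[2] = 1

1


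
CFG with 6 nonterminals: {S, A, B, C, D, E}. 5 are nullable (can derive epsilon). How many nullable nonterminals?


Nonterminals: {S, A, B, C, D, E}
A nonterminal is nullable if it can derive epsilon
Counting nullable nonterminals: 5
Total nullable = 5

5


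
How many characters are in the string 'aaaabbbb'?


String: 'aaaabbbb'
Counting characters:
  'a' appears 4 time(s)
  'b' appears 4 time(s)
Total length = 4 + 4 = 8

8


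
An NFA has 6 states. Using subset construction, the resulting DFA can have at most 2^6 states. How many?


NFA has 6 states
Subset construction: each DFA state = subset of NFA states
Maximum subsets = 2^6
2^6 = 64

64


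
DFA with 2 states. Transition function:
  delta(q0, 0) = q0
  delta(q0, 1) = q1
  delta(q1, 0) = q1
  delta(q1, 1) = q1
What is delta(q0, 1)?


Looking up transition function:
delta(q0, 1) in the table
Row: q0, Column: 1
Result: q1

q1


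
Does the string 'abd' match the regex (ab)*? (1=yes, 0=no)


Pattern: (ab)*
String: 'abd'
Pattern requires: zero or more repetitions of 'ab'
Length 3 is odd -> cannot be (ab)* -> no match
Result: 0

0


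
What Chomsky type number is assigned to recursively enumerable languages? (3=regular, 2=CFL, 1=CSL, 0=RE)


Chomsky hierarchy levels:
  Type 3: Regular (DFA/NFA/regex)
  Type 2: Context-free (PDA)
  Type 1: Context-sensitive
  Type 0: Recursively enumerable (TM)
'recursively enumerable' corresponds to Type 0

0


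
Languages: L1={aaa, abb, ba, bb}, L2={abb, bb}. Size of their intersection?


L1 = {aaa, abb, ba, bb}
L2 = {abb, bb}
Checking each string in L1 against L2:
  'aaa': in L2? No
  'abb': in L2? Yes
  'ba': in L2? No
  'bb': in L2? Yes
Intersection = {abb, bb}
|L1 ∩ L2| = 2

2


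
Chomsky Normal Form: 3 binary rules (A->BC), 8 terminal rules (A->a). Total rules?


CNF allows two rule forms:
  A -> BC (binary): 3 rules
  A -> a (terminal): 8 rules
Total = 3 + 8 = 11

11


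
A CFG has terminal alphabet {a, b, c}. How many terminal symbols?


Terminal symbols: a, b, c
Counting each: a (#1), b (#2), c (#3)
Total = 3

3


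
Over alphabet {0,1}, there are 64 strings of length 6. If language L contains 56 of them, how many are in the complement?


Alphabet: {0,1}
String length: 6
Total strings of length 6 = 2^6 = 64
Strings in L = 56
Complement = total - |L|
= 64 - 56
= 8

8


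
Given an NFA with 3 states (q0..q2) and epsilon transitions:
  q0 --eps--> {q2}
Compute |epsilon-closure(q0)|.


Starting from q0
Initialize closure = {q0}
Follow epsilon from q0 -> add q2
Final closure: {q0, q2}
Size = 2

2


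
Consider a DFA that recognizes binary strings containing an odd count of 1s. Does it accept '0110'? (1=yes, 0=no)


DFA has 2 states: q_even (start, accept=no) and q_odd
Processing string '0110' character by character:
  Position 0: read '0', 1-count=0 -> q_even (no change)
  Position 1: read '1', 1-count=1 -> q_odd
  Position 2: read '1', 1-count=2 -> q_even
  Position 3: read '0', 1-count=2 -> q_even (no change)
Final state: q_even, total 1s = 2 (even); the DFA requires an odd count -> reject

0


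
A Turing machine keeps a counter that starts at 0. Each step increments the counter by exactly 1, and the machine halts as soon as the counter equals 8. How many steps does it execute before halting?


Counter starts at 0. Counting sequence:
  Step 1: counter = 1
  Step 2: counter = 2
  Step 3: counter = 3
  Step 4: counter = 4
  Step 5: counter = 5
  Step 6: counter = 6
  Step 7: counter = 7
  Step 8: counter = 8
Counter reached 8 -> halt
Total steps = 8

8


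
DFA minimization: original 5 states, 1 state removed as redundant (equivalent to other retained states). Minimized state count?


Original DFA: 5 states
Redundant states removed: 1
Minimized states = original - removed
= 5 - 1
= 4

4


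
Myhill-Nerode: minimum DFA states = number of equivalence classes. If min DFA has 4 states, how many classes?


Myhill-Nerode theorem:
Number of equivalence classes = number of states in minimal DFA
Minimal DFA states = 4
Therefore equivalence classes = 4

4


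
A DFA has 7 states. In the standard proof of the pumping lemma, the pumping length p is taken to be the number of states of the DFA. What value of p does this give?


Pumping lemma for regular languages (standard proof):
Take p = |Q|, the number of DFA states.
Any string of length >= |Q| passes through |Q|+1 states while reading its first |Q| symbols,
so by pigeonhole some state repeats, giving the loop that can be pumped.
Here |Q| = 7
Therefore the proof uses p = 7

7


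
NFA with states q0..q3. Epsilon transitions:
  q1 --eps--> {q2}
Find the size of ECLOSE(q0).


Starting from q0
Initialize closure = {q0}
q0 has no outgoing epsilon transitions -> nothing to add
Final closure: {q0}
Size = 1

1


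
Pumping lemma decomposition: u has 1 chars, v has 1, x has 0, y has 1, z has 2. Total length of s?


|s| = |u| + |v| + |x| + |y| + |z|
= 1 + 1 + 0 + 1 + 2
= 2 + 0 + 3
= 2 + 3
= 5

5


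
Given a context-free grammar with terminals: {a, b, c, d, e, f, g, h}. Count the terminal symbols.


Terminal symbols: a, b, c, d, e, f, g, h
Counting each: a (#1), b (#2), c (#3), d (#4), e (#5), f (#6), g (#7), h (#8)
Total = 8

8


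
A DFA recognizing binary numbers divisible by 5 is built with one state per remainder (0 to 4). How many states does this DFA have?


Divisibility by 5 is tracked via the remainder mod 5: 0, 1, ..., 4
The construction assigns one state to each remainder
Number of remainders = 5

5


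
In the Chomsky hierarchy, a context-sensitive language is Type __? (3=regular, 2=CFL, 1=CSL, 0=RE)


Chomsky hierarchy levels:
  Type 3: Regular (DFA/NFA/regex)
  Type 2: Context-free (PDA)
  Type 1: Context-sensitive
  Type 0: Recursively enumerable (TM)
'context-sensitive' corresponds to Type 1

1


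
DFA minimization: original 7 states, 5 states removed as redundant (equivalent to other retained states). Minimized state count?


Original DFA: 7 states
Redundant states removed: 5
Minimized states = original - removed
= 7 - 5
= 2

2


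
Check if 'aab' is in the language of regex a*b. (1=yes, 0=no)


Pattern: a*b
String: 'aab'
Pattern requires: zero or more 'a's followed by exactly one 'b'
Found 2 leading 'a's
Remaining: 'b'
Remaining is exactly 'b' -> match
Result: 1

1


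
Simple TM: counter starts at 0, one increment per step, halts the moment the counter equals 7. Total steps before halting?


Counter starts at 0. Counting sequence:
  Step 1: counter = 1
  Step 2: counter = 2
  Step 3: counter = 3
  Step 4: counter = 4
  Step 5: counter = 5
  Step 6: counter = 6
  Step 7: counter = 7
Counter reached 7 -> halt
Total steps = 7

7


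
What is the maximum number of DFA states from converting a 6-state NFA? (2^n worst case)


NFA has 6 states
Subset construction: each DFA state = subset of NFA states
Maximum subsets = 2^6
2^6 = 64

64


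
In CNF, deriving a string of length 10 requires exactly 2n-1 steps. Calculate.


Chomsky Normal Form derivation:
String length n = 10
Each step either:
  - Splits a nonterminal into two (n-1 such steps)
  - Converts a nonterminal to terminal (n such steps)
Total = (n-1) + n = 2n - 1
= 2(10) - 1
= 20 - 1
= 19

19


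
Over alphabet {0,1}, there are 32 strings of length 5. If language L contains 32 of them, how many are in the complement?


Alphabet: {0,1}
String length: 5
Total strings of length 5 = 2^5 = 32
Strings in L = 32
Complement = total - |L|
= 32 - 32
= 0

0


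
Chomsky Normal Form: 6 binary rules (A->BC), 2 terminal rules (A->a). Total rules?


CNF allows two rule forms:
  A -> BC (binary): 6 rules
  A -> a (terminal): 2 rules
Total = 6 + 2 = 8

8


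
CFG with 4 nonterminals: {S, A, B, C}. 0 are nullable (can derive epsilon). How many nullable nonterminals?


Nonterminals: {S, A, B, C}
A nonterminal is nullable if it can derive epsilon
Counting nullable nonterminals: 0
Total nullable = 0

0


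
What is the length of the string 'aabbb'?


String: 'aabbb'
Counting characters:
  'a' appears 2 time(s)
  'b' appears 3 time(s)
Total length = 2 + 3 = 5

5


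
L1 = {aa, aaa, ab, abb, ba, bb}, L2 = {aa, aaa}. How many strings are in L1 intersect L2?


L1 = {aa, aaa, ab, abb, ba, bb}
L2 = {aa, aaa}
Checking each string in L1 against L2:
  'aa': in L2? Yes
  'aaa': in L2? Yes
  'ab': in L2? No
  'abb': in L2? No
  'ba': in L2? No
  'bb': in L2? No
Intersection = {aa, aaa}
|L1 ∩ L2| = 2

2


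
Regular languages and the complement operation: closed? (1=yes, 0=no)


Regular languages are closed under all standard operations:
- Union: Yes (product construction)
- Intersection: Yes (product construction)
- Complement: Yes (swap accept/reject)
- Concatenation: Yes (NFA construction)
Operation: complement -> Closed

1


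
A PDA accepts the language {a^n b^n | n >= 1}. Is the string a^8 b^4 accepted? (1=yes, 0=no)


Language requires equal numbers of a's and b's
PDA pushes for each 'a', pops for each 'b'
Number of a's = 8
Number of b's = 4
8 != 4 -> Reject

0


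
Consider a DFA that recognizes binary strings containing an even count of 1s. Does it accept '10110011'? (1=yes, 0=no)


DFA has 2 states: q_even (start, accept=yes) and q_odd
Processing string '10110011' character by character:
  Position 0: read '1', 1-count=1 -> q_odd
  Position 1: read '0', 1-count=1 -> q_odd (no change)
  Position 2: read '1', 1-count=2 -> q_even
  Position 3: read '1', 1-count=3 -> q_odd
  Position 4: read '0', 1-count=3 -> q_odd (no change)
  Position 5: read '0', 1-count=3 -> q_odd (no change)
  Position 6: read '1', 1-count=4 -> q_even
  Position 7: read '1', 1-count=5 -> q_odd
Final state: q_odd, total 1s = 5 (odd); the DFA requires an even count -> reject

0


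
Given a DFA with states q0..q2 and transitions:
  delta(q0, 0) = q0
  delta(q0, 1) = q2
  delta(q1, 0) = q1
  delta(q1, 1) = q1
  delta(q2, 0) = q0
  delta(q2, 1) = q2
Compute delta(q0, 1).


Looking up transition function:
delta(q0, 1) in the table
Row: q0, Column: 1
Result: q2

q2


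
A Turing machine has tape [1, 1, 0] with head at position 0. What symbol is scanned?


Tape: [1, 1, 0]
Positions: 0 1 2
Values:    1 1 0
Head at position 0
tape[0] = 1

1


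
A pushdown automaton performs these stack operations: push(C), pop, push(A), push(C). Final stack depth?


Tracing stack operations:
  push(C) -> stack = [C], depth=1
  pop -> removed C, stack = [], depth=0
  push(A) -> stack = [A], depth=1
  push(C) -> stack = [A,C], depth=2
Final depth = 2

2


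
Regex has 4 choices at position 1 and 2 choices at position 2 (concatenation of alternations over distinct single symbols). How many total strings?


First group: 4 alternatives
Second group: 2 alternatives
Concatenation: each choice from group 1 pairs with each from group 2
Total = 4 x 2 = 8

8


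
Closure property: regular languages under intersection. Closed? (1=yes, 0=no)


Regular languages are closed under:
- Union (DFA product construction)
- Intersection (DFA product construction)
- Complement (swap accept/reject states)
- Concatenation (NFA construction)
- Kleene star (NFA construction)
intersection is in this list
Therefore: closed

1


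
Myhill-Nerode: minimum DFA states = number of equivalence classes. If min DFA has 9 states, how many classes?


Myhill-Nerode theorem:
Number of equivalence classes = number of states in minimal DFA
Minimal DFA states = 9
Therefore equivalence classes = 9

9


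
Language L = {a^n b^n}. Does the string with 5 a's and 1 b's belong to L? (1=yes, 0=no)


Language requires equal numbers of a's and b's
PDA pushes for each 'a', pops for each 'b'
Number of a's = 5
Number of b's = 1
5 != 1 -> Reject

0


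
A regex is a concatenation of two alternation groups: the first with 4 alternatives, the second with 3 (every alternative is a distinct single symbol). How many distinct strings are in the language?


First group: 4 alternatives
Second group: 3 alternatives
Concatenation: each choice from group 1 pairs with each from group 2
Total = 4 x 3 = 12

12


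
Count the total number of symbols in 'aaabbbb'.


String: 'aaabbbb'
Counting characters:
  'a' appears 3 time(s)
  'b' appears 4 time(s)
Total length = 3 + 4 = 7

7


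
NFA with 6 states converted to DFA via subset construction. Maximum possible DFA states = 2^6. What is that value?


NFA has 6 states
Subset construction: each DFA state = subset of NFA states
Maximum subsets = 2^6
2^6 = 64

64


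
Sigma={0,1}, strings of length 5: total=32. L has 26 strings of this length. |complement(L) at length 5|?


Alphabet: {0,1}
String length: 5
Total strings of length 5 = 2^5 = 32
Strings in L = 26
Complement = total - |L|
= 32 - 26
= 6

6


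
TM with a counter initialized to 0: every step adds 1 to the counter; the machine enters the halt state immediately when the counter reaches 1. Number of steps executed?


Counter starts at 0. Counting sequence:
  Step 1: counter = 1
Counter reached 1 -> halt
Total steps = 1

1


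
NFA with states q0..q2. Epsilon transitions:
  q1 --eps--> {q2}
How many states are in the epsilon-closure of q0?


Starting from q0
Initialize closure = {q0}
q0 has no outgoing epsilon transitions -> nothing to add
Final closure: {q0}
Size = 1

1
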